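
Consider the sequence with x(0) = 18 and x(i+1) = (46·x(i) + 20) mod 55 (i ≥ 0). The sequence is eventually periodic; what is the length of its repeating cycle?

We have x(0) = 18, x(1) = 23, x(2) = 33, x(3) = 53, x(4) = 38, x(5) = 8, x(6) = 3, x(7) = 48, x(8) = 28, x(9) = 43, x(10) = 18.
Since x(10) = x(0) = 18, the sequence is periodic with period 10.

10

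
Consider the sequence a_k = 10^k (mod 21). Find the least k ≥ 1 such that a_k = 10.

1

We have a_0 = 1, a_1 = 10, a_2 = 16, a_3 = 13, a_4 = 4, a_5 = 19, a_6 = 1.
Since a_6 = a_0 = 1, the sequence is periodic with period 6.
The value 10 first appears (with k ≥ 1) at a_1.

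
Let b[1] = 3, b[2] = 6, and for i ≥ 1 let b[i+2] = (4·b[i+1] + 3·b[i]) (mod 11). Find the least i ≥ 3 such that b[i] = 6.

We have b[1] = 3; b[2] = 6; b[3] = 0; b[4] = 7; b[5] = 6; b[6] = 1; b[7] = 0; b[8] = 3; b[9] = 1; b[10] = 2; b[11] = 0; b[12] = 6; b[13] = 2; b[14] = 4; b[15] = 0; b[16] = 1; b[17] = 4; b[18] = 8; b[19] = 0; b[20] = 2; b[21] = 8; b[22] = 5; b[23] = 0; b[24] = 4; b[25] = 5; b[26] = 10; b[27] = 0; b[28] = 8; b[29] = 10; b[30] = 9; b[31] = 0; b[32] = 5; b[33] = 9; b[34] = 7; b[35] = 0; b[36] = 10; b[37] = 7; b[38] = 3; b[39] = 0; b[40] = 9; b[41] = 3; b[42] = 6.
Since (b[41], b[42]) = (b[1], b[2]) = (3, 6) (two consecutive terms determine the rest), the sequence is periodic with period 40.
The value 6 first appears (with i ≥ 3) at b[5].

5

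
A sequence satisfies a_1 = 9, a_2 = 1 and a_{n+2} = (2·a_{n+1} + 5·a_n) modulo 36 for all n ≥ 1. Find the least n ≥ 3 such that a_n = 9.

Computing terms: a_1 = 9; a_2 = 1; a_3 = 11; a_4 = 27; a_5 = 1; a_6 = 29; a_7 = 27; a_8 = 19; a_9 = 29; a_{10} = 9; a_{11} = 19; a_{12} = 11; a_{13} = 9; a_{14} = 1.
The sequence repeats with period 12.
The value 9 first appears (with n ≥ 3) at a_{10}.

10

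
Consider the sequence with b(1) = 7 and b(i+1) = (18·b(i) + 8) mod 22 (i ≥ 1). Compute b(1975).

b(1) = 7; b(2) = 2; b(3) = 0; b(4) = 8; b(5) = 20; b(6) = 16; b(7) = 10; b(8) = 12; b(9) = 4; b(10) = 14; b(11) = 18; b(12) = 2.
Since b(12) = b(2) = 2, the sequence is eventually periodic: after a pre-period of length 1 it cycles with period 10.
For i ≥ 2, b(i) depends only on (i - 2) mod 10. (1975 - 2) mod 10 = 3, so b(1975) = b(5) = 20.

20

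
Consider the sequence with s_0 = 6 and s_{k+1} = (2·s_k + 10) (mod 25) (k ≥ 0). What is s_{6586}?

Computing terms: s_0 = 6; s_1 = 22; s_2 = 4; s_3 = 18; s_4 = 21; s_5 = 2; s_6 = 14; s_7 = 13; s_8 = 11; s_9 = 7; s_{10} = 24; s_{11} = 8; s_{12} = 1; s_{13} = 12; s_{14} = 9; s_{15} = 3; s_{16} = 16; s_{17} = 17; s_{18} = 19; s_{19} = 23; s_{20} = 6.
The sequence repeats with period 20.
(6586 - 0) mod 20 = 6, so s_{6586} = s_6 = 14.

14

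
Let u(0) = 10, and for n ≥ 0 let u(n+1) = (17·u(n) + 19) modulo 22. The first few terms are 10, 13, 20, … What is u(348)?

Listing terms: u(0) = 10; u(1) = 13; u(2) = 20; u(3) = 7; u(4) = 6; u(5) = 11; u(6) = 8; u(7) = 1; u(8) = 14; u(9) = 15; u(10) = 10.
The sequence repeats with period 10.
(348 - 0) mod 10 = 8, so u(348) = u(8) = 14.

14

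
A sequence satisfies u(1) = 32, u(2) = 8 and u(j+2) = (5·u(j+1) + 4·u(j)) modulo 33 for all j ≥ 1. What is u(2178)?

u(1) = 32,  u(2) = 8,  u(3) = 3,  u(4) = 14,  u(5) = 16,  u(6) = 4,  u(7) = 18,  u(8) = 7,  u(9) = 8,  u(10) = 2,  u(11) = 9,  u(12) = 20,  u(13) = 4,  u(14) = 1,  u(15) = 21,  u(16) = 10,  u(17) = 2,  u(18) = 17,  u(19) = 27,  u(20) = 5,  u(21) = 1,  u(22) = 25,  u(23) = 30,  u(24) = 19,  u(25) = 17,  u(26) = 29,  u(27) = 15,  u(28) = 26,  u(29) = 25,  u(30) = 31,  u(31) = 24,  u(32) = 13,  u(33) = 29,  u(34) = 32,  u(35) = 12,  u(36) = 23,  u(37) = 31,  u(38) = 16,  u(39) = 6,  u(40) = 28,  u(41) = 32,  u(42) = 8.
Since (u(41), u(42)) = (u(1), u(2)) = (32, 8) (two consecutive terms determine the rest), the sequence is periodic with period 40.
(2178 - 1) mod 40 = 17, so u(2178) = u(18) = 17.

17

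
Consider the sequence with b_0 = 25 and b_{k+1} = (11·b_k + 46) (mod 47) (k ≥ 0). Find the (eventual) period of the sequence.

46

Listing terms: b_0 = 25; b_1 = 39; b_2 = 5; b_3 = 7; b_4 = 29; b_5 = 36; b_6 = 19; b_7 = 20; b_8 = 31; b_9 = 11; b_{10} = 26; b_{11} = 3; b_{12} = 32; b_{13} = 22; b_{14} = 6; b_{15} = 18; b_{16} = 9; b_{17} = 4; b_{18} = 43; b_{19} = 2; b_{20} = 21; b_{21} = 42; b_{22} = 38; b_{23} = 41; b_{24} = 27; b_{25} = 14; b_{26} = 12; b_{27} = 37; b_{28} = 30; b_{29} = 0; b_{30} = 46; b_{31} = 35; b_{32} = 8; b_{33} = 40; b_{34} = 16; b_{35} = 34; b_{36} = 44; b_{37} = 13; b_{38} = 1; b_{39} = 10; b_{40} = 15; b_{41} = 23; b_{42} = 17; b_{43} = 45; b_{44} = 24; b_{45} = 28; b_{46} = 25.
Since b_{46} = b_0 = 25, the sequence is periodic with period 46.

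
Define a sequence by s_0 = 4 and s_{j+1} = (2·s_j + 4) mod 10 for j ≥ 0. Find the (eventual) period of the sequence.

We have s_0 = 4; s_1 = 2; s_2 = 8; s_3 = 0; s_4 = 4.
The sequence repeats with period 4.

4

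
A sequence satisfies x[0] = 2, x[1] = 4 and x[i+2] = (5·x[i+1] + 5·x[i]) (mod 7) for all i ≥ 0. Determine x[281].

Listing terms: x[0] = 2,  x[1] = 4,  x[2] = 2,  x[3] = 2,  x[4] = 6,  x[5] = 5,  x[6] = 6,  x[7] = 6,  x[8] = 4,  x[9] = 1,  x[10] = 4,  x[11] = 4,  x[12] = 5,  x[13] = 3,  x[14] = 5,  x[15] = 5,  x[16] = 1,  x[17] = 2,  x[18] = 1,  x[19] = 1,  x[20] = 3,  x[21] = 6,  x[22] = 3,  x[23] = 3,  x[24] = 2,  x[25] = 4.
Since (x[24], x[25]) = (x[0], x[1]) = (2, 4) (two consecutive terms determine the rest), the sequence is periodic with period 24.
So x[281] = x[0 + ((281-0) mod 24)] = x[17] = 2.

2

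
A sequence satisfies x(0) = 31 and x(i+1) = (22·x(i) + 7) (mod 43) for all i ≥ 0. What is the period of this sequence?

14

We have x(0) = 31; x(1) = 1; x(2) = 29; x(3) = 0; x(4) = 7; x(5) = 32; x(6) = 23; x(7) = 40; x(8) = 27; x(9) = 42; x(10) = 28; x(11) = 21; x(12) = 39; x(13) = 5; x(14) = 31.
Since x(14) = x(0) = 31, the sequence is periodic with period 14.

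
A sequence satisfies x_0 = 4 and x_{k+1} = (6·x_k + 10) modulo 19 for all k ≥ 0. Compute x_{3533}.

9

We have x_0 = 4; x_1 = 15; x_2 = 5; x_3 = 2; x_4 = 3; x_5 = 9; x_6 = 7; x_7 = 14; x_8 = 18; x_9 = 4.
Since x_9 = x_0 = 4, the sequence is periodic with period 9.
(3533 - 0) mod 9 = 5, so x_{3533} = x_5 = 9.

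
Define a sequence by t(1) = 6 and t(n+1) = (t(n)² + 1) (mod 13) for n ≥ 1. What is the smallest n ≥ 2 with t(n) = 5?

3

We have t(1) = 6,  t(2) = 11,  t(3) = 5,  t(4) = 0,  t(5) = 1,  t(6) = 2,  t(7) = 5.
Since t(7) = t(3) = 5, the sequence is eventually periodic: after a pre-period of length 2 it cycles with period 4.
The value 5 first appears (with n ≥ 2) at t(3).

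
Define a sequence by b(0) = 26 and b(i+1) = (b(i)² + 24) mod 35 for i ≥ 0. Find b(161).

10

Listing terms: b(0) = 26,  b(1) = 0,  b(2) = 24,  b(3) = 5,  b(4) = 14,  b(5) = 10,  b(6) = 19,  b(7) = 0.
Since b(7) = b(1) = 0, the sequence is eventually periodic: after a pre-period of length 1 it cycles with period 6.
For i ≥ 1, b(i) depends only on (i - 1) mod 6. (161 - 1) mod 6 = 4, so b(161) = b(5) = 10.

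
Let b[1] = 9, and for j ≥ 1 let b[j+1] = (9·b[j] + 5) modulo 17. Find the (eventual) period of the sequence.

8

Listing terms: b[1] = 9,  b[2] = 1,  b[3] = 14,  b[4] = 12,  b[5] = 11,  b[6] = 2,  b[7] = 6,  b[8] = 8,  b[9] = 9.
Since b[9] = b[1] = 9, the sequence is periodic with period 8.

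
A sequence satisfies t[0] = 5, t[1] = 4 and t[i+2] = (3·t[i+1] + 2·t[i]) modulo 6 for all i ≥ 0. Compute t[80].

2

Listing terms: t[0] = 5,  t[1] = 4,  t[2] = 4,  t[3] = 2,  t[4] = 2,  t[5] = 4,  t[6] = 4.
Since (t[5], t[6]) = (t[1], t[2]) = (4, 4) (two consecutive terms determine the rest), the sequence is eventually periodic: after a pre-period of length 1 it cycles with period 4.
For i ≥ 1, t[i] depends only on (i - 1) mod 4. (80 - 1) mod 4 = 3, so t[80] = t[4] = 2.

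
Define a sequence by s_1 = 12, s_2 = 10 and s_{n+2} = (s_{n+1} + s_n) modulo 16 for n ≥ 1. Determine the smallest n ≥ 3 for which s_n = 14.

s_1 = 12,  s_2 = 10,  s_3 = 6,  s_4 = 0,  s_5 = 6,  s_6 = 6,  s_7 = 12,  s_8 = 2,  s_9 = 14,  s_{10} = 0,  s_{11} = 14,  s_{12} = 14,  s_{13} = 12,  s_{14} = 10.
Since (s_{13}, s_{14}) = (s_1, s_2) = (12, 10) (two consecutive terms determine the rest), the sequence is periodic with period 12.
The value 14 first appears (with n ≥ 3) at s_9.

9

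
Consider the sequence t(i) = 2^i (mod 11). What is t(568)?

Listing terms: t(1) = 2,  t(2) = 4,  t(3) = 8,  t(4) = 5,  t(5) = 10,  t(6) = 9,  t(7) = 7,  t(8) = 3,  t(9) = 6,  t(10) = 1,  t(11) = 2.
Since t(11) = t(1) = 2, the sequence is periodic with period 10.
So t(568) = t(1 + ((568-1) mod 10)) = t(8) = 3.

3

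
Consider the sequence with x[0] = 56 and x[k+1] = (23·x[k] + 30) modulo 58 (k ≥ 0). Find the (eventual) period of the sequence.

7

x[0] = 56,  x[1] = 42,  x[2] = 10,  x[3] = 28,  x[4] = 36,  x[5] = 46,  x[6] = 44,  x[7] = 56.
The sequence repeats with period 7.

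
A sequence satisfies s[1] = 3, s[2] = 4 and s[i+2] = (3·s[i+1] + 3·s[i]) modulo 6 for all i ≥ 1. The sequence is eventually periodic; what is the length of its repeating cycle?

Computing terms: s[1] = 3; s[2] = 4; s[3] = 3; s[4] = 3; s[5] = 0; s[6] = 3; s[7] = 3.
Since (s[6], s[7]) = (s[3], s[4]) = (3, 3) (two consecutive terms determine the rest), the sequence is eventually periodic: after a pre-period of length 2 it cycles with period 3.

3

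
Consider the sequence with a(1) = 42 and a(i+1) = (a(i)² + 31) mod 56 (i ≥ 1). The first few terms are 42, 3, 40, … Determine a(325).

Listing terms: a(1) = 42, a(2) = 3, a(3) = 40, a(4) = 7, a(5) = 24, a(6) = 47, a(7) = 0, a(8) = 31, a(9) = 40.
Since a(9) = a(3) = 40, the sequence is eventually periodic: after a pre-period of length 2 it cycles with period 6.
For i ≥ 3, a(i) depends only on (i - 3) mod 6. (325 - 3) mod 6 = 4, so a(325) = a(7) = 0.

0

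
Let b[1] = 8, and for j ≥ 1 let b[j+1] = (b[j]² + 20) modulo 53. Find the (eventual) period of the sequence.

5

b[1] = 8,  b[2] = 31,  b[3] = 27,  b[4] = 7,  b[5] = 16,  b[6] = 11,  b[7] = 35,  b[8] = 26,  b[9] = 7.
Since b[9] = b[4] = 7, the sequence is eventually periodic: after a pre-period of length 3 it cycles with period 5.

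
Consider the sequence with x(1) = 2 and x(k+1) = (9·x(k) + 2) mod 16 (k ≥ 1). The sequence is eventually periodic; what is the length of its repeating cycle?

8

We have x(1) = 2; x(2) = 4; x(3) = 6; x(4) = 8; x(5) = 10; x(6) = 12; x(7) = 14; x(8) = 0; x(9) = 2.
The sequence repeats with period 8.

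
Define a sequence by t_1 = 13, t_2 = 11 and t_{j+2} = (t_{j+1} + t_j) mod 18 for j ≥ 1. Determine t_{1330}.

17

t_1 = 13,  t_2 = 11,  t_3 = 6,  t_4 = 17,  t_5 = 5,  t_6 = 4,  t_7 = 9,  t_8 = 13,  t_9 = 4,  t_{10} = 17,  t_{11} = 3,  t_{12} = 2,  t_{13} = 5,  t_{14} = 7,  t_{15} = 12,  t_{16} = 1,  t_{17} = 13,  t_{18} = 14,  t_{19} = 9,  t_{20} = 5,  t_{21} = 14,  t_{22} = 1,  t_{23} = 15,  t_{24} = 16,  t_{25} = 13,  t_{26} = 11.
The sequence repeats with period 24.
(1330 - 1) mod 24 = 9, so t_{1330} = t_{10} = 17.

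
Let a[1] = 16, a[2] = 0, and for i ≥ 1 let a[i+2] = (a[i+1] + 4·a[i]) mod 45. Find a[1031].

Computing terms: a[1] = 16,  a[2] = 0,  a[3] = 19,  a[4] = 19,  a[5] = 5,  a[6] = 36,  a[7] = 11,  a[8] = 20,  a[9] = 19,  a[10] = 9,  a[11] = 40,  a[12] = 31,  a[13] = 11,  a[14] = 0,  a[15] = 44,  a[16] = 44,  a[17] = 40,  a[18] = 36,  a[19] = 16,  a[20] = 25,  a[21] = 44,  a[22] = 9,  a[23] = 5,  a[24] = 41,  a[25] = 16,  a[26] = 0.
The sequence repeats with period 24.
So a[1031] = a[1 + ((1031-1) mod 24)] = a[23] = 5.

5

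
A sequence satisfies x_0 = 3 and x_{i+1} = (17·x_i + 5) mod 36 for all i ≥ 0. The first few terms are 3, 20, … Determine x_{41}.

20

We have x_0 = 3, x_1 = 20, x_2 = 21, x_3 = 2, x_4 = 3.
The sequence repeats with period 4.
So x_{41} = x_{0 + ((41-0) mod 4)} = x_1 = 20.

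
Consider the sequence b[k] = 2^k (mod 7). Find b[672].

1

b[1] = 2; b[2] = 4; b[3] = 1; b[4] = 2.
Since b[4] = b[1] = 2, the sequence is periodic with period 3.
So b[672] = b[1 + ((672-1) mod 3)] = b[3] = 1.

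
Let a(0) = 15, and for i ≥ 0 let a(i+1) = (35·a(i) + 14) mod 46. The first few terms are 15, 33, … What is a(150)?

a(0) = 15; a(1) = 33; a(2) = 19; a(3) = 35; a(4) = 43; a(5) = 1; a(6) = 3; a(7) = 27; a(8) = 39; a(9) = 45; a(10) = 25; a(11) = 15.
The sequence repeats with period 11.
(150 - 0) mod 11 = 7, so a(150) = a(7) = 27.

27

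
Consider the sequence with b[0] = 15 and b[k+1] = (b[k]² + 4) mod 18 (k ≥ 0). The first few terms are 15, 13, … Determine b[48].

17

b[0] = 15,  b[1] = 13,  b[2] = 11,  b[3] = 17,  b[4] = 5,  b[5] = 11.
Since b[5] = b[2] = 11, the sequence is eventually periodic: after a pre-period of length 2 it cycles with period 3.
For k ≥ 2, b[k] depends only on (k - 2) mod 3. (48 - 2) mod 3 = 1, so b[48] = b[3] = 17.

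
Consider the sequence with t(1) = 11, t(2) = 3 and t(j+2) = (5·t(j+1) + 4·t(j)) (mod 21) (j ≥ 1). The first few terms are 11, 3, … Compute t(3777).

2

Computing terms: t(1) = 11,  t(2) = 3,  t(3) = 17,  t(4) = 13,  t(5) = 7,  t(6) = 3,  t(7) = 1,  t(8) = 17,  t(9) = 5,  t(10) = 9,  t(11) = 2,  t(12) = 4,  t(13) = 7,  t(14) = 9,  t(15) = 10,  t(16) = 2,  t(17) = 8,  t(18) = 6,  t(19) = 20,  t(20) = 19,  t(21) = 7,  t(22) = 6,  t(23) = 16,  t(24) = 20,  t(25) = 17,  t(26) = 18,  t(27) = 11,  t(28) = 1,  t(29) = 7,  t(30) = 18,  t(31) = 13,  t(32) = 11,  t(33) = 2,  t(34) = 12,  t(35) = 5,  t(36) = 10,  t(37) = 7,  t(38) = 12,  t(39) = 4,  t(40) = 5,  t(41) = 20,  t(42) = 15,  t(43) = 8,  t(44) = 16,  t(45) = 7,  t(46) = 15,  t(47) = 19,  t(48) = 8,  t(49) = 11,  t(50) = 3.
Since (t(49), t(50)) = (t(1), t(2)) = (11, 3) (two consecutive terms determine the rest), the sequence is periodic with period 48.
So t(3777) = t(1 + ((3777-1) mod 48)) = t(33) = 2.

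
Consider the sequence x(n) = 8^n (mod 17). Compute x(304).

1

We have x(0) = 1, x(1) = 8, x(2) = 13, x(3) = 2, x(4) = 16, x(5) = 9, x(6) = 4, x(7) = 15, x(8) = 1.
The sequence repeats with period 8.
(304 - 0) mod 8 = 0, so x(304) = x(0) = 1.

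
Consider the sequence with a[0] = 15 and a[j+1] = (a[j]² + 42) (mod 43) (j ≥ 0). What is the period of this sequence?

3

We have a[0] = 15,  a[1] = 9,  a[2] = 37,  a[3] = 35,  a[4] = 20,  a[5] = 12,  a[6] = 14,  a[7] = 23,  a[8] = 12.
Since a[8] = a[5] = 12, the sequence is eventually periodic: after a pre-period of length 5 it cycles with period 3.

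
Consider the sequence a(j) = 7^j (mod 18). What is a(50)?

Listing terms: a(0) = 1; a(1) = 7; a(2) = 13; a(3) = 1.
The sequence repeats with period 3.
So a(50) = a(0 + ((50-0) mod 3)) = a(2) = 13.

13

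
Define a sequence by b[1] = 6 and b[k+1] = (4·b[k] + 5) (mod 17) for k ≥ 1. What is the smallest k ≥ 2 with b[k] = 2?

Listing terms: b[1] = 6; b[2] = 12; b[3] = 2; b[4] = 13; b[5] = 6.
Since b[5] = b[1] = 6, the sequence is periodic with period 4.
The value 2 first appears (with k ≥ 2) at b[3].

3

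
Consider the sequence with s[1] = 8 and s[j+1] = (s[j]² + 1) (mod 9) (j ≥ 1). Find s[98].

We have s[1] = 8, s[2] = 2, s[3] = 5, s[4] = 8.
The sequence repeats with period 3.
(98 - 1) mod 3 = 1, so s[98] = s[2] = 2.

2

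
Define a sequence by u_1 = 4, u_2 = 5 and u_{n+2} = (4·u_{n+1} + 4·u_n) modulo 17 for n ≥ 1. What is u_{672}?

10

Computing terms: u_1 = 4,  u_2 = 5,  u_3 = 2,  u_4 = 11,  u_5 = 1,  u_6 = 14,  u_7 = 9,  u_8 = 7,  u_9 = 13,  u_{10} = 12,  u_{11} = 15,  u_{12} = 6,  u_{13} = 16,  u_{14} = 3,  u_{15} = 8,  u_{16} = 10,  u_{17} = 4,  u_{18} = 5.
The sequence repeats with period 16.
So u_{672} = u_{1 + ((672-1) mod 16)} = u_{16} = 10.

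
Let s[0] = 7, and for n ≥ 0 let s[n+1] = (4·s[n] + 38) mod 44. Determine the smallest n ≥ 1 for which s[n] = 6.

Listing terms: s[0] = 7, s[1] = 22, s[2] = 38, s[3] = 14, s[4] = 6, s[5] = 18, s[6] = 22.
Since s[6] = s[1] = 22, the sequence is eventually periodic: after a pre-period of length 1 it cycles with period 5.
The value 6 first appears (with n ≥ 1) at s[4].

4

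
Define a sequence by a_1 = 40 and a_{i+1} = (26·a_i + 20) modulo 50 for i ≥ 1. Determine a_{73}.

30

We have a_1 = 40; a_2 = 10; a_3 = 30; a_4 = 0; a_5 = 20; a_6 = 40.
Since a_6 = a_1 = 40, the sequence is periodic with period 5.
(73 - 1) mod 5 = 2, so a_{73} = a_3 = 30.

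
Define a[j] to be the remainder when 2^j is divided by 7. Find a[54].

1

We have a[1] = 2; a[2] = 4; a[3] = 1; a[4] = 2.
The sequence repeats with period 3.
(54 - 1) mod 3 = 2, so a[54] = a[3] = 1.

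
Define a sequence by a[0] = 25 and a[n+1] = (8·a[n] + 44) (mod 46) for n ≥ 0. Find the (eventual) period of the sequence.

a[0] = 25; a[1] = 14; a[2] = 18; a[3] = 4; a[4] = 30; a[5] = 8; a[6] = 16; a[7] = 34; a[8] = 40; a[9] = 42; a[10] = 12; a[11] = 2; a[12] = 14.
Since a[12] = a[1] = 14, the sequence is eventually periodic: after a pre-period of length 1 it cycles with period 11.

11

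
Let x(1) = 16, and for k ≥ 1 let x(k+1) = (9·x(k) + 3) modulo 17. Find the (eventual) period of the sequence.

We have x(1) = 16,  x(2) = 11,  x(3) = 0,  x(4) = 3,  x(5) = 13,  x(6) = 1,  x(7) = 12,  x(8) = 9,  x(9) = 16.
Since x(9) = x(1) = 16, the sequence is periodic with period 8.

8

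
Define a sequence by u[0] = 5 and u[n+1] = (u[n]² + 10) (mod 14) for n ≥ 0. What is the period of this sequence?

Computing terms: u[0] = 5,  u[1] = 7,  u[2] = 3,  u[3] = 5.
The sequence repeats with period 3.

3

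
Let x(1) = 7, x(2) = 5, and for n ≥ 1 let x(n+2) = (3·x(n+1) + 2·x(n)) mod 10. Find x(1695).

We have x(1) = 7, x(2) = 5, x(3) = 9, x(4) = 7, x(5) = 9, x(6) = 1, x(7) = 1, x(8) = 5, x(9) = 7, x(10) = 1, x(11) = 7, x(12) = 3, x(13) = 3, x(14) = 5, x(15) = 1, x(16) = 3, x(17) = 1, x(18) = 9, x(19) = 9, x(20) = 5, x(21) = 3, x(22) = 9, x(23) = 3, x(24) = 7, x(25) = 7, x(26) = 5.
The sequence repeats with period 24.
So x(1695) = x(1 + ((1695-1) mod 24)) = x(15) = 1.

1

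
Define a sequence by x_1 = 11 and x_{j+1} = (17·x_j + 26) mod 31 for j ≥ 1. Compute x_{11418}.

0

x_1 = 11, x_2 = 27, x_3 = 20, x_4 = 25, x_5 = 17, x_6 = 5, x_7 = 18, x_8 = 22, x_9 = 28, x_{10} = 6, x_{11} = 4, x_{12} = 1, x_{13} = 12, x_{14} = 13, x_{15} = 30, x_{16} = 9, x_{17} = 24, x_{18} = 0, x_{19} = 26, x_{20} = 3, x_{21} = 15, x_{22} = 2, x_{23} = 29, x_{24} = 23, x_{25} = 14, x_{26} = 16, x_{27} = 19, x_{28} = 8, x_{29} = 7, x_{30} = 21, x_{31} = 11.
The sequence repeats with period 30.
So x_{11418} = x_{1 + ((11418-1) mod 30)} = x_{18} = 0.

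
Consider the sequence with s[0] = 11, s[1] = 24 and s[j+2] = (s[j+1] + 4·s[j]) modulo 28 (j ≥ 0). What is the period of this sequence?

48

We have s[0] = 11, s[1] = 24, s[2] = 12, s[3] = 24, s[4] = 16, s[5] = 0, s[6] = 8, s[7] = 8, s[8] = 12, s[9] = 16, s[10] = 8, s[11] = 16, s[12] = 20, s[13] = 0, s[14] = 24, s[15] = 24, s[16] = 8, s[17] = 20, s[18] = 24, s[19] = 20, s[20] = 4, s[21] = 0, s[22] = 16, s[23] = 16, s[24] = 24, s[25] = 4, s[26] = 16, s[27] = 4, s[28] = 12, s[29] = 0, s[30] = 20, s[31] = 20, s[32] = 16, s[33] = 12, s[34] = 20, s[35] = 12, s[36] = 8, s[37] = 0, s[38] = 4, s[39] = 4, s[40] = 20, s[41] = 8, s[42] = 4, s[43] = 8, s[44] = 24, s[45] = 0, s[46] = 12, s[47] = 12, s[48] = 4, s[49] = 24, s[50] = 12.
Since (s[49], s[50]) = (s[1], s[2]) = (24, 12) (two consecutive terms determine the rest), the sequence is eventually periodic: after a pre-period of length 1 it cycles with period 48.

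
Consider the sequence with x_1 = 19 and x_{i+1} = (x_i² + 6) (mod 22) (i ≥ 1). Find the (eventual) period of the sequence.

5

We have x_1 = 19, x_2 = 15, x_3 = 11, x_4 = 17, x_5 = 9, x_6 = 21, x_7 = 7, x_8 = 11.
Since x_8 = x_3 = 11, the sequence is eventually periodic: after a pre-period of length 2 it cycles with period 5.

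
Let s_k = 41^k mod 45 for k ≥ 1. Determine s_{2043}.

Listing terms: s_1 = 41,  s_2 = 16,  s_3 = 26,  s_4 = 31,  s_5 = 11,  s_6 = 1,  s_7 = 41.
Since s_7 = s_1 = 41, the sequence is periodic with period 6.
So s_{2043} = s_{1 + ((2043-1) mod 6)} = s_3 = 26.

26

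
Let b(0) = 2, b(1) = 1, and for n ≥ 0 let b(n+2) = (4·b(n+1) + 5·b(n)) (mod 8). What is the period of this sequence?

Listing terms: b(0) = 2, b(1) = 1, b(2) = 6, b(3) = 5, b(4) = 2, b(5) = 1.
Since (b(4), b(5)) = (b(0), b(1)) = (2, 1) (two consecutive terms determine the rest), the sequence is periodic with period 4.

4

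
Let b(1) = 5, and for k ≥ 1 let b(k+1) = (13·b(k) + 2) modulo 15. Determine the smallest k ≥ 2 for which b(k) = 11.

Computing terms: b(1) = 5,  b(2) = 7,  b(3) = 3,  b(4) = 11,  b(5) = 10,  b(6) = 12,  b(7) = 8,  b(8) = 1,  b(9) = 0,  b(10) = 2,  b(11) = 13,  b(12) = 6,  b(13) = 5.
Since b(13) = b(1) = 5, the sequence is periodic with period 12.
The value 11 first appears (with k ≥ 2) at b(4).

4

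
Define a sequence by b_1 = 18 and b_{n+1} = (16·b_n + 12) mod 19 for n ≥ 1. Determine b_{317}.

Computing terms: b_1 = 18; b_2 = 15; b_3 = 5; b_4 = 16; b_5 = 2; b_6 = 6; b_7 = 13; b_8 = 11; b_9 = 17; b_{10} = 18.
The sequence repeats with period 9.
So b_{317} = b_{1 + ((317-1) mod 9)} = b_2 = 15.

15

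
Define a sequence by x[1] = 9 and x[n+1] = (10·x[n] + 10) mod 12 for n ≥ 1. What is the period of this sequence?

We have x[1] = 9,  x[2] = 4,  x[3] = 2,  x[4] = 6,  x[5] = 10,  x[6] = 2.
Since x[6] = x[3] = 2, the sequence is eventually periodic: after a pre-period of length 2 it cycles with period 3.

3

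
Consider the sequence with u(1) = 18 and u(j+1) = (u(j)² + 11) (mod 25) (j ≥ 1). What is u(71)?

10

We have u(1) = 18, u(2) = 10, u(3) = 11, u(4) = 7, u(5) = 10.
Since u(5) = u(2) = 10, the sequence is eventually periodic: after a pre-period of length 1 it cycles with period 3.
For j ≥ 2, u(j) depends only on (j - 2) mod 3. (71 - 2) mod 3 = 0, so u(71) = u(2) = 10.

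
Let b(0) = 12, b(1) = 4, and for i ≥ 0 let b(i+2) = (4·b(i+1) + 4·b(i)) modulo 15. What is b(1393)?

Computing terms: b(0) = 12, b(1) = 4, b(2) = 4, b(3) = 2, b(4) = 9, b(5) = 14, b(6) = 2, b(7) = 4, b(8) = 9, b(9) = 7, b(10) = 4, b(11) = 14, b(12) = 12, b(13) = 14, b(14) = 14, b(15) = 7, b(16) = 9, b(17) = 4, b(18) = 7, b(19) = 14, b(20) = 9, b(21) = 2, b(22) = 14, b(23) = 4, b(24) = 12, b(25) = 4.
Since (b(24), b(25)) = (b(0), b(1)) = (12, 4) (two consecutive terms determine the rest), the sequence is periodic with period 24.
So b(1393) = b(0 + ((1393-0) mod 24)) = b(1) = 4.

4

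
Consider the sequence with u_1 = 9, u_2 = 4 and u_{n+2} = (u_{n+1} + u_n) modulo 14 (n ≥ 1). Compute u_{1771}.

1

Computing terms: u_1 = 9,  u_2 = 4,  u_3 = 13,  u_4 = 3,  u_5 = 2,  u_6 = 5,  u_7 = 7,  u_8 = 12,  u_9 = 5,  u_{10} = 3,  u_{11} = 8,  u_{12} = 11,  u_{13} = 5,  u_{14} = 2,  u_{15} = 7,  u_{16} = 9,  u_{17} = 2,  u_{18} = 11,  u_{19} = 13,  u_{20} = 10,  u_{21} = 9,  u_{22} = 5,  u_{23} = 0,  u_{24} = 5,  u_{25} = 5,  u_{26} = 10,  u_{27} = 1,  u_{28} = 11,  u_{29} = 12,  u_{30} = 9,  u_{31} = 7,  u_{32} = 2,  u_{33} = 9,  u_{34} = 11,  u_{35} = 6,  u_{36} = 3,  u_{37} = 9,  u_{38} = 12,  u_{39} = 7,  u_{40} = 5,  u_{41} = 12,  u_{42} = 3,  u_{43} = 1,  u_{44} = 4,  u_{45} = 5,  u_{46} = 9,  u_{47} = 0,  u_{48} = 9,  u_{49} = 9,  u_{50} = 4.
The sequence repeats with period 48.
So u_{1771} = u_{1 + ((1771-1) mod 48)} = u_{43} = 1.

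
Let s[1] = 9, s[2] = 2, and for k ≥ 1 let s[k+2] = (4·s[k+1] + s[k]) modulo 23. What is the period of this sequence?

16

Computing terms: s[1] = 9; s[2] = 2; s[3] = 17; s[4] = 1; s[5] = 21; s[6] = 16; s[7] = 16; s[8] = 11; s[9] = 14; s[10] = 21; s[11] = 6; s[12] = 22; s[13] = 2; s[14] = 7; s[15] = 7; s[16] = 12; s[17] = 9; s[18] = 2.
The sequence repeats with period 16.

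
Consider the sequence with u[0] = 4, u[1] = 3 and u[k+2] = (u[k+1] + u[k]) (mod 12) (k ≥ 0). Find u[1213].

We have u[0] = 4; u[1] = 3; u[2] = 7; u[3] = 10; u[4] = 5; u[5] = 3; u[6] = 8; u[7] = 11; u[8] = 7; u[9] = 6; u[10] = 1; u[11] = 7; u[12] = 8; u[13] = 3; u[14] = 11; u[15] = 2; u[16] = 1; u[17] = 3; u[18] = 4; u[19] = 7; u[20] = 11; u[21] = 6; u[22] = 5; u[23] = 11; u[24] = 4; u[25] = 3.
The sequence repeats with period 24.
So u[1213] = u[0 + ((1213-0) mod 24)] = u[13] = 3.

3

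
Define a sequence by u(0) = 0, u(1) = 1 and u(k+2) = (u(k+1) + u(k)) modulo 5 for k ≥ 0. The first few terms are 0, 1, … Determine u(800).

0

We have u(0) = 0, u(1) = 1, u(2) = 1, u(3) = 2, u(4) = 3, u(5) = 0, u(6) = 3, u(7) = 3, u(8) = 1, u(9) = 4, u(10) = 0, u(11) = 4, u(12) = 4, u(13) = 3, u(14) = 2, u(15) = 0, u(16) = 2, u(17) = 2, u(18) = 4, u(19) = 1, u(20) = 0, u(21) = 1.
Since (u(20), u(21)) = (u(0), u(1)) = (0, 1) (two consecutive terms determine the rest), the sequence is periodic with period 20.
So u(800) = u(0 + ((800-0) mod 20)) = u(0) = 0.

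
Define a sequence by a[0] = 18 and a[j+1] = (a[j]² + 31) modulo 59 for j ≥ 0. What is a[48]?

31

a[0] = 18; a[1] = 1; a[2] = 32; a[3] = 52; a[4] = 21; a[5] = 0; a[6] = 31; a[7] = 48; a[8] = 34; a[9] = 7; a[10] = 21.
Since a[10] = a[4] = 21, the sequence is eventually periodic: after a pre-period of length 4 it cycles with period 6.
For j ≥ 4, a[j] depends only on (j - 4) mod 6. (48 - 4) mod 6 = 2, so a[48] = a[6] = 31.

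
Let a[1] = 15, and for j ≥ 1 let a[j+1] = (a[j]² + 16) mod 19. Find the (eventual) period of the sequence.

a[1] = 15, a[2] = 13, a[3] = 14, a[4] = 3, a[5] = 6, a[6] = 14.
Since a[6] = a[3] = 14, the sequence is eventually periodic: after a pre-period of length 2 it cycles with period 3.

3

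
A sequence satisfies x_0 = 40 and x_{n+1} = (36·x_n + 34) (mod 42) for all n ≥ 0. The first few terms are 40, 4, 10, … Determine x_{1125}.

Listing terms: x_0 = 40,  x_1 = 4,  x_2 = 10,  x_3 = 16,  x_4 = 22,  x_5 = 28,  x_6 = 34,  x_7 = 40.
Since x_7 = x_0 = 40, the sequence is periodic with period 7.
So x_{1125} = x_{0 + ((1125-0) mod 7)} = x_5 = 28.

28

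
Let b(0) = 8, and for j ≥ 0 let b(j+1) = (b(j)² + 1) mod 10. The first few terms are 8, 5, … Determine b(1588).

0

Computing terms: b(0) = 8,  b(1) = 5,  b(2) = 6,  b(3) = 7,  b(4) = 0,  b(5) = 1,  b(6) = 2,  b(7) = 5.
Since b(7) = b(1) = 5, the sequence is eventually periodic: after a pre-period of length 1 it cycles with period 6.
For j ≥ 1, b(j) depends only on (j - 1) mod 6. (1588 - 1) mod 6 = 3, so b(1588) = b(4) = 0.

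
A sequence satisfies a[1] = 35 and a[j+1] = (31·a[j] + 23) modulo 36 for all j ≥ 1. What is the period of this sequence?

18

a[1] = 35,  a[2] = 28,  a[3] = 27,  a[4] = 32,  a[5] = 7,  a[6] = 24,  a[7] = 11,  a[8] = 4,  a[9] = 3,  a[10] = 8,  a[11] = 19,  a[12] = 0,  a[13] = 23,  a[14] = 16,  a[15] = 15,  a[16] = 20,  a[17] = 31,  a[18] = 12,  a[19] = 35.
The sequence repeats with period 18.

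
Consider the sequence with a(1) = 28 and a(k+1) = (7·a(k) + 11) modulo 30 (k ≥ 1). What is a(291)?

20

Listing terms: a(1) = 28, a(2) = 27, a(3) = 20, a(4) = 1, a(5) = 18, a(6) = 17, a(7) = 10, a(8) = 21, a(9) = 8, a(10) = 7, a(11) = 0, a(12) = 11, a(13) = 28.
The sequence repeats with period 12.
(291 - 1) mod 12 = 2, so a(291) = a(3) = 20.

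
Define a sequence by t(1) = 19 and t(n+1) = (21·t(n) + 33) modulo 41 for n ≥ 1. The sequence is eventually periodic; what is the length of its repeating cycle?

20

t(1) = 19; t(2) = 22; t(3) = 3; t(4) = 14; t(5) = 40; t(6) = 12; t(7) = 39; t(8) = 32; t(9) = 8; t(10) = 37; t(11) = 31; t(12) = 28; t(13) = 6; t(14) = 36; t(15) = 10; t(16) = 38; t(17) = 11; t(18) = 18; t(19) = 1; t(20) = 13; t(21) = 19.
The sequence repeats with period 20.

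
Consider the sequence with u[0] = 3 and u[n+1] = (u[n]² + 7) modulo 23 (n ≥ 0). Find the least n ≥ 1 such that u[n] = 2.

4

Computing terms: u[0] = 3; u[1] = 16; u[2] = 10; u[3] = 15; u[4] = 2; u[5] = 11; u[6] = 13; u[7] = 15.
Since u[7] = u[3] = 15, the sequence is eventually periodic: after a pre-period of length 3 it cycles with period 4.
The value 2 first appears (with n ≥ 1) at u[4].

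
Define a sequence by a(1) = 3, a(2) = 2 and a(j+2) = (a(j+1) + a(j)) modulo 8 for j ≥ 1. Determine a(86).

We have a(1) = 3, a(2) = 2, a(3) = 5, a(4) = 7, a(5) = 4, a(6) = 3, a(7) = 7, a(8) = 2, a(9) = 1, a(10) = 3, a(11) = 4, a(12) = 7, a(13) = 3, a(14) = 2.
Since (a(13), a(14)) = (a(1), a(2)) = (3, 2) (two consecutive terms determine the rest), the sequence is periodic with period 12.
(86 - 1) mod 12 = 1, so a(86) = a(2) = 2.

2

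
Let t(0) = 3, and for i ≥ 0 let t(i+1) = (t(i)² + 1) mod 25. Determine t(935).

Listing terms: t(0) = 3; t(1) = 10; t(2) = 1; t(3) = 2; t(4) = 5; t(5) = 1.
Since t(5) = t(2) = 1, the sequence is eventually periodic: after a pre-period of length 2 it cycles with period 3.
For i ≥ 2, t(i) depends only on (i - 2) mod 3. (935 - 2) mod 3 = 0, so t(935) = t(2) = 1.

1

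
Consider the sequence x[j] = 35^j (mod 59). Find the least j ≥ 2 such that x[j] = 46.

20

x[1] = 35,  x[2] = 45,  x[3] = 41,  x[4] = 19,  x[5] = 16,  x[6] = 29,  x[7] = 12,  x[8] = 7,  x[9] = 9,  x[10] = 20,  x[11] = 51,  x[12] = 15,  x[13] = 53,  x[14] = 26,  x[15] = 25,  x[16] = 49,  x[17] = 4,  x[18] = 22,  x[19] = 3,  x[20] = 46,  x[21] = 17,  x[22] = 5,  x[23] = 57,  x[24] = 48,  x[25] = 28,  x[26] = 36,  x[27] = 21,  x[28] = 27,  x[29] = 1,  x[30] = 35.
The sequence repeats with period 29.
The value 46 first appears (with j ≥ 2) at x[20].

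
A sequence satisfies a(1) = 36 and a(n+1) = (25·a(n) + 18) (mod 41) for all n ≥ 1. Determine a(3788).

11

a(1) = 36; a(2) = 16; a(3) = 8; a(4) = 13; a(5) = 15; a(6) = 24; a(7) = 3; a(8) = 11; a(9) = 6; a(10) = 4; a(11) = 36.
Since a(11) = a(1) = 36, the sequence is periodic with period 10.
So a(3788) = a(1 + ((3788-1) mod 10)) = a(8) = 11.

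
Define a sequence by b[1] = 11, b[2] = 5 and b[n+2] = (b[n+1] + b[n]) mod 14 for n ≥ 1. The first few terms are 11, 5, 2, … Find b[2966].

Computing terms: b[1] = 11; b[2] = 5; b[3] = 2; b[4] = 7; b[5] = 9; b[6] = 2; b[7] = 11; b[8] = 13; b[9] = 10; b[10] = 9; b[11] = 5; b[12] = 0; b[13] = 5; b[14] = 5; b[15] = 10; b[16] = 1; b[17] = 11; b[18] = 12; b[19] = 9; b[20] = 7; b[21] = 2; b[22] = 9; b[23] = 11; b[24] = 6; b[25] = 3; b[26] = 9; b[27] = 12; b[28] = 7; b[29] = 5; b[30] = 12; b[31] = 3; b[32] = 1; b[33] = 4; b[34] = 5; b[35] = 9; b[36] = 0; b[37] = 9; b[38] = 9; b[39] = 4; b[40] = 13; b[41] = 3; b[42] = 2; b[43] = 5; b[44] = 7; b[45] = 12; b[46] = 5; b[47] = 3; b[48] = 8; b[49] = 11; b[50] = 5.
Since (b[49], b[50]) = (b[1], b[2]) = (11, 5) (two consecutive terms determine the rest), the sequence is periodic with period 48.
(2966 - 1) mod 48 = 37, so b[2966] = b[38] = 9.

9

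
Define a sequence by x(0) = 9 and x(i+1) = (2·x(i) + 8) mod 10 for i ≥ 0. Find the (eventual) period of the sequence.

4

x(0) = 9,  x(1) = 6,  x(2) = 0,  x(3) = 8,  x(4) = 4,  x(5) = 6.
Since x(5) = x(1) = 6, the sequence is eventually periodic: after a pre-period of length 1 it cycles with period 4.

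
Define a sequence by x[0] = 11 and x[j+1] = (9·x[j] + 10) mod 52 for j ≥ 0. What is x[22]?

31

x[0] = 11, x[1] = 5, x[2] = 3, x[3] = 37, x[4] = 31, x[5] = 29, x[6] = 11.
Since x[6] = x[0] = 11, the sequence is periodic with period 6.
So x[22] = x[0 + ((22-0) mod 6)] = x[4] = 31.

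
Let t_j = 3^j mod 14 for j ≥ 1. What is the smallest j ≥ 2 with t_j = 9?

Listing terms: t_1 = 3; t_2 = 9; t_3 = 13; t_4 = 11; t_5 = 5; t_6 = 1; t_7 = 3.
The sequence repeats with period 6.
The value 9 first appears (with j ≥ 2) at t_2.

2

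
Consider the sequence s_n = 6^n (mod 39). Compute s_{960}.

27

s_1 = 6; s_2 = 36; s_3 = 21; s_4 = 9; s_5 = 15; s_6 = 12; s_7 = 33; s_8 = 3; s_9 = 18; s_{10} = 30; s_{11} = 24; s_{12} = 27; s_{13} = 6.
Since s_{13} = s_1 = 6, the sequence is periodic with period 12.
So s_{960} = s_{1 + ((960-1) mod 12)} = s_{12} = 27.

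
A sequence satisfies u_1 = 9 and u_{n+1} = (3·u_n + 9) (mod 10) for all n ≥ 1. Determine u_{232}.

0

u_1 = 9, u_2 = 6, u_3 = 7, u_4 = 0, u_5 = 9.
Since u_5 = u_1 = 9, the sequence is periodic with period 4.
(232 - 1) mod 4 = 3, so u_{232} = u_4 = 0.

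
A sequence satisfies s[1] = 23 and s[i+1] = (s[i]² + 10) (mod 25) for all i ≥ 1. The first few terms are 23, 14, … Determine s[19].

Computing terms: s[1] = 23,  s[2] = 14,  s[3] = 6,  s[4] = 21,  s[5] = 1,  s[6] = 11,  s[7] = 6.
Since s[7] = s[3] = 6, the sequence is eventually periodic: after a pre-period of length 2 it cycles with period 4.
For i ≥ 3, s[i] depends only on (i - 3) mod 4. (19 - 3) mod 4 = 0, so s[19] = s[3] = 6.

6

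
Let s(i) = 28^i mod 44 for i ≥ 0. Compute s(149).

24

Computing terms: s(0) = 1, s(1) = 28, s(2) = 36, s(3) = 40, s(4) = 20, s(5) = 32, s(6) = 16, s(7) = 8, s(8) = 4, s(9) = 24, s(10) = 12, s(11) = 28.
Since s(11) = s(1) = 28, the sequence is eventually periodic: after a pre-period of length 1 it cycles with period 10.
For i ≥ 1, s(i) depends only on (i - 1) mod 10. (149 - 1) mod 10 = 8, so s(149) = s(9) = 24.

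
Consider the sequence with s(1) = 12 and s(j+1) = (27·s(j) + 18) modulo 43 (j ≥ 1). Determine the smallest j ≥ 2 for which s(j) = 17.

5

Listing terms: s(1) = 12; s(2) = 41; s(3) = 7; s(4) = 35; s(5) = 17; s(6) = 4; s(7) = 40; s(8) = 23; s(9) = 37; s(10) = 28; s(11) = 0; s(12) = 18; s(13) = 31; s(14) = 38; s(15) = 12.
Since s(15) = s(1) = 12, the sequence is periodic with period 14.
The value 17 first appears (with j ≥ 2) at s(5).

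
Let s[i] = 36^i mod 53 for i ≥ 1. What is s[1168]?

We have s[1] = 36, s[2] = 24, s[3] = 16, s[4] = 46, s[5] = 13, s[6] = 44, s[7] = 47, s[8] = 49, s[9] = 15, s[10] = 10, s[11] = 42, s[12] = 28, s[13] = 1, s[14] = 36.
Since s[14] = s[1] = 36, the sequence is periodic with period 13.
So s[1168] = s[1 + ((1168-1) mod 13)] = s[11] = 42.

42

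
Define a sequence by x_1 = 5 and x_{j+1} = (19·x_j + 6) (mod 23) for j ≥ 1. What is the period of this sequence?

22

Computing terms: x_1 = 5, x_2 = 9, x_3 = 16, x_4 = 11, x_5 = 8, x_6 = 20, x_7 = 18, x_8 = 3, x_9 = 17, x_{10} = 7, x_{11} = 1, x_{12} = 2, x_{13} = 21, x_{14} = 14, x_{15} = 19, x_{16} = 22, x_{17} = 10, x_{18} = 12, x_{19} = 4, x_{20} = 13, x_{21} = 0, x_{22} = 6, x_{23} = 5.
Since x_{23} = x_1 = 5, the sequence is periodic with period 22.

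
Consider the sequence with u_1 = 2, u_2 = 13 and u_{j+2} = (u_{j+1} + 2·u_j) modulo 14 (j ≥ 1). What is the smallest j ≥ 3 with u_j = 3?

Listing terms: u_1 = 2, u_2 = 13, u_3 = 3, u_4 = 1, u_5 = 7, u_6 = 9, u_7 = 9, u_8 = 13, u_9 = 3.
Since (u_8, u_9) = (u_2, u_3) = (13, 3) (two consecutive terms determine the rest), the sequence is eventually periodic: after a pre-period of length 1 it cycles with period 6.
The value 3 first appears (with j ≥ 3) at u_3.

3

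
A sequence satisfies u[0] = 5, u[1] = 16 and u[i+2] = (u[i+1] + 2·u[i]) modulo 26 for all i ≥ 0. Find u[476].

22

Computing terms: u[0] = 5, u[1] = 16, u[2] = 0, u[3] = 6, u[4] = 6, u[5] = 18, u[6] = 4, u[7] = 14, u[8] = 22, u[9] = 24, u[10] = 16, u[11] = 12, u[12] = 18, u[13] = 16, u[14] = 0.
Since (u[13], u[14]) = (u[1], u[2]) = (16, 0) (two consecutive terms determine the rest), the sequence is eventually periodic: after a pre-period of length 1 it cycles with period 12.
For i ≥ 1, u[i] depends only on (i - 1) mod 12. (476 - 1) mod 12 = 7, so u[476] = u[8] = 22.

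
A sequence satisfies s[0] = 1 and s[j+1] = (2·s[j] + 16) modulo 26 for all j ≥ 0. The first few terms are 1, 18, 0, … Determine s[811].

2

Listing terms: s[0] = 1, s[1] = 18, s[2] = 0, s[3] = 16, s[4] = 22, s[5] = 8, s[6] = 6, s[7] = 2, s[8] = 20, s[9] = 4, s[10] = 24, s[11] = 12, s[12] = 14, s[13] = 18.
Since s[13] = s[1] = 18, the sequence is eventually periodic: after a pre-period of length 1 it cycles with period 12.
For j ≥ 1, s[j] depends only on (j - 1) mod 12. (811 - 1) mod 12 = 6, so s[811] = s[7] = 2.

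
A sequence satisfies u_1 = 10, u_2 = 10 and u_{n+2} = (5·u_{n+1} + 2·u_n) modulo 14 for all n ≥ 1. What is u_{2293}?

We have u_1 = 10, u_2 = 10, u_3 = 0, u_4 = 6, u_5 = 2, u_6 = 8, u_7 = 2, u_8 = 12, u_9 = 8, u_{10} = 8, u_{11} = 0, u_{12} = 2, u_{13} = 10, u_{14} = 12, u_{15} = 10, u_{16} = 4, u_{17} = 12, u_{18} = 12, u_{19} = 0, u_{20} = 10, u_{21} = 8, u_{22} = 4, u_{23} = 8, u_{24} = 6, u_{25} = 4, u_{26} = 4, u_{27} = 0, u_{28} = 8, u_{29} = 12, u_{30} = 6, u_{31} = 12, u_{32} = 2, u_{33} = 6, u_{34} = 6, u_{35} = 0, u_{36} = 12, u_{37} = 4, u_{38} = 2, u_{39} = 4, u_{40} = 10, u_{41} = 2, u_{42} = 2, u_{43} = 0, u_{44} = 4, u_{45} = 6, u_{46} = 10, u_{47} = 6, u_{48} = 8, u_{49} = 10, u_{50} = 10.
The sequence repeats with period 48.
So u_{2293} = u_{1 + ((2293-1) mod 48)} = u_{37} = 4.

4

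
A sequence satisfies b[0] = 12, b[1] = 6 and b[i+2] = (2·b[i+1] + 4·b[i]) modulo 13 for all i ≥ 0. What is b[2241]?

2

Computing terms: b[0] = 12, b[1] = 6, b[2] = 8, b[3] = 1, b[4] = 8, b[5] = 7, b[6] = 7, b[7] = 3, b[8] = 8, b[9] = 2, b[10] = 10, b[11] = 2, b[12] = 5, b[13] = 5, b[14] = 4, b[15] = 2, b[16] = 7, b[17] = 9, b[18] = 7, b[19] = 11, b[20] = 11, b[21] = 1, b[22] = 7, b[23] = 5, b[24] = 12, b[25] = 5, b[26] = 6, b[27] = 6, b[28] = 10, b[29] = 5, b[30] = 11, b[31] = 3, b[32] = 11, b[33] = 8, b[34] = 8, b[35] = 9, b[36] = 11, b[37] = 6, b[38] = 4, b[39] = 6, b[40] = 2, b[41] = 2, b[42] = 12, b[43] = 6.
The sequence repeats with period 42.
So b[2241] = b[0 + ((2241-0) mod 42)] = b[15] = 2.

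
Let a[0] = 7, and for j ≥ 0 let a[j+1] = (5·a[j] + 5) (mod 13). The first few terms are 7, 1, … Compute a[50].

10

Listing terms: a[0] = 7; a[1] = 1; a[2] = 10; a[3] = 3; a[4] = 7.
The sequence repeats with period 4.
So a[50] = a[0 + ((50-0) mod 4)] = a[2] = 10.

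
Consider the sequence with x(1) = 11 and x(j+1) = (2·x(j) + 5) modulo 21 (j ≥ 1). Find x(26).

We have x(1) = 11, x(2) = 6, x(3) = 17, x(4) = 18, x(5) = 20, x(6) = 3, x(7) = 11.
The sequence repeats with period 6.
So x(26) = x(1 + ((26-1) mod 6)) = x(2) = 6.

6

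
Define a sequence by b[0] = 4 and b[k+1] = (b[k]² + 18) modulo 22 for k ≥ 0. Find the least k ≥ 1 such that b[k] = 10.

4

We have b[0] = 4; b[1] = 12; b[2] = 8; b[3] = 16; b[4] = 10; b[5] = 8.
Since b[5] = b[2] = 8, the sequence is eventually periodic: after a pre-period of length 2 it cycles with period 3.
The value 10 first appears (with k ≥ 1) at b[4].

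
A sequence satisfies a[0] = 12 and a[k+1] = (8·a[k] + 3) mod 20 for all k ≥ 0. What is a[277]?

19

Computing terms: a[0] = 12,  a[1] = 19,  a[2] = 15,  a[3] = 3,  a[4] = 7,  a[5] = 19.
Since a[5] = a[1] = 19, the sequence is eventually periodic: after a pre-period of length 1 it cycles with period 4.
For k ≥ 1, a[k] depends only on (k - 1) mod 4. (277 - 1) mod 4 = 0, so a[277] = a[1] = 19.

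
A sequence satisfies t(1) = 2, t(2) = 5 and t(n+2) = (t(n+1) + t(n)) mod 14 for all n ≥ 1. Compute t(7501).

2

t(1) = 2; t(2) = 5; t(3) = 7; t(4) = 12; t(5) = 5; t(6) = 3; t(7) = 8; t(8) = 11; t(9) = 5; t(10) = 2; t(11) = 7; t(12) = 9; t(13) = 2; t(14) = 11; t(15) = 13; t(16) = 10; t(17) = 9; t(18) = 5; t(19) = 0; t(20) = 5; t(21) = 5; t(22) = 10; t(23) = 1; t(24) = 11; t(25) = 12; t(26) = 9; t(27) = 7; t(28) = 2; t(29) = 9; t(30) = 11; t(31) = 6; t(32) = 3; t(33) = 9; t(34) = 12; t(35) = 7; t(36) = 5; t(37) = 12; t(38) = 3; t(39) = 1; t(40) = 4; t(41) = 5; t(42) = 9; t(43) = 0; t(44) = 9; t(45) = 9; t(46) = 4; t(47) = 13; t(48) = 3; t(49) = 2; t(50) = 5.
Since (t(49), t(50)) = (t(1), t(2)) = (2, 5) (two consecutive terms determine the rest), the sequence is periodic with period 48.
(7501 - 1) mod 48 = 12, so t(7501) = t(13) = 2.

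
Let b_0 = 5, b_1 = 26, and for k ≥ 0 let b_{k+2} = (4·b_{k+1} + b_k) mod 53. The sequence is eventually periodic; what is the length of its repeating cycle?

36

We have b_0 = 5,  b_1 = 26,  b_2 = 3,  b_3 = 38,  b_4 = 49,  b_5 = 22,  b_6 = 31,  b_7 = 40,  b_8 = 32,  b_9 = 9,  b_{10} = 15,  b_{11} = 16,  b_{12} = 26,  b_{13} = 14,  b_{14} = 29,  b_{15} = 24,  b_{16} = 19,  b_{17} = 47,  b_{18} = 48,  b_{19} = 27,  b_{20} = 50,  b_{21} = 15,  b_{22} = 4,  b_{23} = 31,  b_{24} = 22,  b_{25} = 13,  b_{26} = 21,  b_{27} = 44,  b_{28} = 38,  b_{29} = 37,  b_{30} = 27,  b_{31} = 39,  b_{32} = 24,  b_{33} = 29,  b_{34} = 34,  b_{35} = 6,  b_{36} = 5,  b_{37} = 26.
The sequence repeats with period 36.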